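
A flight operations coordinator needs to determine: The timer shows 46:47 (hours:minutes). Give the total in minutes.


Hours: 46
Minutes: 47
Convert hours to minutes: 46 x 60 = 2760
Add remaining minutes: 2760 + 47 = 2807

2807


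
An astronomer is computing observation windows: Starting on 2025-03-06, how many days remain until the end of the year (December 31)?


Start: March 06, 2025
End: December 31, 2025
Days left in March: 25
April: 30
May: 31
June: 30
July: 31
... plus remaining months
Sum of remaining months: 275
Total: 25 + 275 = 300

300


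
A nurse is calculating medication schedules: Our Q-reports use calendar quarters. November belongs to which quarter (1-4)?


Month: November (month 11)
Q1: January-March (months 1-3)
Q2: April-June (months 4-6)
Q3: July-September (months 7-9)
Q4: October-December (months 10-12)
Month 11 falls in Q4

4


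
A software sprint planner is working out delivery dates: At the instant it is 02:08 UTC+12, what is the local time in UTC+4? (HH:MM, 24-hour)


Local time: 02:08 at UTC+12 (offset 12h)
Target zone: UTC+4 (offset 4h)
Difference: 4 - (12) = -8 hours
Calculation: 2 + (-8) = -6
Wraparound: (-6) mod 24 = 18
Result: 18:08

18:08


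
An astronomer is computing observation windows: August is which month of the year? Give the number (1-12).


Calendar month order:
7. July
8. August <--
9. September
August is month number 8

8


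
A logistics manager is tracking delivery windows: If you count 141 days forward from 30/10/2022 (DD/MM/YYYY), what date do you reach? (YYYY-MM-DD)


Start: 2022-10-30
Adding 141 days
Days remaining in October: 1
After October: 140 days still to add
November 2022: 30 days, 110 remaining
December 2022: 31 days, 79 remaining
January 2023: 31 days, 48 remaining
February 2023: 28 days, 20 remaining
Result: 2023-03-20

2023-03-20


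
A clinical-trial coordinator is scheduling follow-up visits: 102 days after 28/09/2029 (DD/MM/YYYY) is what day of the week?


Start: 2029-09-28 (Friday)
Step 1 - find target date: add 102 days
  2029-09-28 + 102 days = 2030-01-08
Step 2 - day of week:
  102 mod 7 = 4
  Friday + 4 days -> Tuesday
Result: Tuesday (2030-01-08)

Tuesday


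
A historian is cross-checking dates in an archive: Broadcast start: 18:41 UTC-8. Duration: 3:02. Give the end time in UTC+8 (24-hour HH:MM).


Start: 18:41 in UTC-8
Step 1 - add duration:
  minutes: 41 + 2 = 43
  hours: 18 + 3 + 0 = 21
  end in UTC-8: 21:43
Step 2 - convert UTC-8 -> UTC+8:
  offset difference: 8 - (-8) = 16 hours
  21 + (16) = 37 -> mod 24 = 13
Result: 13:43 in UTC+8

13:43


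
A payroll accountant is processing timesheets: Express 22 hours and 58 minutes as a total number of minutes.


Hours: 22
Extra minutes: 58
Minutes per hour: 60
Hours to minutes: 22 x 60 = 1320
Total: 1320 + 58 = 1378

1378


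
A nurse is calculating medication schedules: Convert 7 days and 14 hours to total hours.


Days: 7
Extra hours: 14
Hours per day: 24
Days to hours: 7 x 24 = 168
Total: 168 + 14 = 182

182


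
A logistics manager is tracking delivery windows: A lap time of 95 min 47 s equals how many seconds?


Minutes: 95
Seconds: 47
Convert minutes to seconds: 95 x 60 = 5700
Add remaining seconds: 5700 + 47 = 5747

5747


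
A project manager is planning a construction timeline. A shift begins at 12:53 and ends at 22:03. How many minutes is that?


Start time: 12:53 = 773 minutes from midnight
End time: 22:03 = 1323 minutes from midnight
Difference: 1323 - 773 = 550 minutes
That is 9 hours and 10 minutes

550


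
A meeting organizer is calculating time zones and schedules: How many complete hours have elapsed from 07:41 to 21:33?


Start: 07:41
End: 21:33
Hour difference: 21 - 7 = 14 hours
Minute difference: 33 - 41 = -8 minutes
Total minutes: 832
Complete hours: 832 / 60 = 13 (remainder 52)

13


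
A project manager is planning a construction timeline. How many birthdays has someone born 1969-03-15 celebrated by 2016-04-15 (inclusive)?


Birth: 1969-03-15
Reference: 2016-04-15
Year difference: 2016 - 1969 = 47
Has birthday (03-15) occurred by 04-15? Yes
Age in full years: 47

47


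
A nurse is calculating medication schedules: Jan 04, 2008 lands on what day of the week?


Date: 2008-01-04
January 1, 2008 is a Tuesday
Day of year: 4
Offset from Jan 1: 3 days
3 mod 7 = 3
Result: Friday

Friday


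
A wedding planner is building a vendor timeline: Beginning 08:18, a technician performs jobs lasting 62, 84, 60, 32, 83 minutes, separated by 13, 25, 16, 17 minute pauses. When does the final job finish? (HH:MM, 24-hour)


Start: 08:18 = 498 min from midnight
  after task 1 (62 min): 09:20
  after break (13 min): 09:33
  after task 2 (84 min): 10:57
  after break (25 min): 11:22
  after task 3 (60 min): 12:22
  after break (16 min): 12:38
  after task 4 (32 min): 13:10
  after break (17 min): 13:27
  after task 5 (83 min): 14:50
Total elapsed: 392 minutes
End time: 14:50

14:50


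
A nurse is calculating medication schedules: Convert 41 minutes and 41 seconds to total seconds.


Minutes: 41
Extra seconds: 41
Seconds per minute: 60
Minutes to seconds: 41 x 60 = 2460
Total: 2460 + 41 = 2501

2501


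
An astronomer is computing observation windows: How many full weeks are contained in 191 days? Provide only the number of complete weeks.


Total days: 191
Days per week: 7
Division: 191 / 7 = 27 remainder 2
Complete weeks: 27
Remaining days: 2

27


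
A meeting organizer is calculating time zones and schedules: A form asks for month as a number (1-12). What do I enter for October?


Calendar month order:
9. September
10. October <--
11. November
October is month number 10

10


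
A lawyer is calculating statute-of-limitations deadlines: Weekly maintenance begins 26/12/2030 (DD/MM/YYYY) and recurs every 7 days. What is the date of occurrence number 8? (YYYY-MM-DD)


First occurrence: 2030-12-26 (occurrence 1)
Each occurrence is 7 days after the previous.
Occurrence 8 is 7 weeks after the first.
7 weeks = 49 days
2030-12-26 + 49 days = 2031-02-13

2031-02-13


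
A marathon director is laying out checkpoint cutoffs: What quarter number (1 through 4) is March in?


Month: March (month 3)
Q1: January-March (months 1-3)
Q2: April-June (months 4-6)
Q3: July-September (months 7-9)
Q4: October-December (months 10-12)
Month 3 falls in Q1

1


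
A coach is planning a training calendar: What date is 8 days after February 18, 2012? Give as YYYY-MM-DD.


Start: 2012-02-18
Adding 8 days
Days remaining in February: 11
Result: 2012-02-26

2012-02-26


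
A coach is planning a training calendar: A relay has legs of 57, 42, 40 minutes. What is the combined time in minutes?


Durations: 57, 42, 40
Running sum: 57
+ 42 = 99
+ 40 = 139
Total duration: 139 minutes
That is 2 hours and 19 minutes

139


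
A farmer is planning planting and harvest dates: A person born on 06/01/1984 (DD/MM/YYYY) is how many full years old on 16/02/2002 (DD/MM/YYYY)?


Birth: 1984-01-06
Reference: 2002-02-16
Year difference: 2002 - 1984 = 18
Has birthday (01-06) occurred by 02-16? Yes
Age in full years: 18

18


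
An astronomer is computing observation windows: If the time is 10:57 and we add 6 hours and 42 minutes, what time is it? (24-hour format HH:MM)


Start time: 10:57
Adding: 6 hours 42 minutes
Minutes: 57 + 42 = 99
Minute overflow: 99 >= 60, so carry 1 hour, minutes = 39
Hours: 10 + 6 + 1 = 17
Result: 17:39

17:39


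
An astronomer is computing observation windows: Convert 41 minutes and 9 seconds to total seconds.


Minutes: 41
Extra seconds: 9
Seconds per minute: 60
Minutes to seconds: 41 x 60 = 2460
Total: 2460 + 9 = 2469

2469


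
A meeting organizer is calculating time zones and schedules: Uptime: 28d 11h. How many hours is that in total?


Days: 28
Extra hours: 11
Hours per day: 24
Days to hours: 28 x 24 = 672
Total: 672 + 11 = 683

683


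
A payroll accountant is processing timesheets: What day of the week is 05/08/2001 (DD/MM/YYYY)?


Date: 2001-08-05
January 1, 2001 is a Monday
Day of year: 217
Offset from Jan 1: 216 days
216 mod 7 = 6
Result: Sunday

Sunday


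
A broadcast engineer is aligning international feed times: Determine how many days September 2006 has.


Month: September
Year: 2006
September is a 30-day month
Total: 30 days

30


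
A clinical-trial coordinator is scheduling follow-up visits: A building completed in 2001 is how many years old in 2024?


Birth year: 2001
Current year: 2024
Age = current year - birth year
Age = 2024 - 2001 = 23

23


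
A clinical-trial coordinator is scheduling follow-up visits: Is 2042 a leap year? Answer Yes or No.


Year: 2042
Divisible by 4? 2042 / 4 = 510.5 -> No
Not divisible by 4, so NOT a leap year

No


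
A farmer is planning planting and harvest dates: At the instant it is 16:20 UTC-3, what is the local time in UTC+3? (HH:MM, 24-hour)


Local time: 16:20 at UTC-3 (offset -3h)
Target zone: UTC+3 (offset 3h)
Difference: 3 - (-3) = 6 hours
Calculation: 16 + (6) = 22
Result: 22:20

22:20


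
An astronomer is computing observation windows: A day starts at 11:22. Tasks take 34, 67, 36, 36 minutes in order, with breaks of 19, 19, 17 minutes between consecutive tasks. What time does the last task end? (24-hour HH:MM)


Start: 11:22 = 682 min from midnight
  after task 1 (34 min): 11:56
  after break (19 min): 12:15
  after task 2 (67 min): 13:22
  after break (19 min): 13:41
  after task 3 (36 min): 14:17
  after break (17 min): 14:34
  after task 4 (36 min): 15:10
Total elapsed: 228 minutes
End time: 15:10

15:10


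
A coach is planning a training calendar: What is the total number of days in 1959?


Year: 1959
Check leap year rules:
Divisible by 4? No
1959 is not a leap year
Days: 365

365


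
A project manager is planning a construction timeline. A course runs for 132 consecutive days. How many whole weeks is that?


Total days: 132
Days per week: 7
Division: 132 / 7 = 18 remainder 6
Complete weeks: 18
Remaining days: 6

18


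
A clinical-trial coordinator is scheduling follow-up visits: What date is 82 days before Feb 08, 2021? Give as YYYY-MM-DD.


Start: 2021-02-08
Subtracting 82 days
Days already passed in February: 8
After going back through February: 74 more days to subtract
January 2021: 31 days, 43 remaining
December 2020: 31 days, 12 remaining
November 2020 has 30 days, need 12
Result: 2020-11-18

2020-11-18


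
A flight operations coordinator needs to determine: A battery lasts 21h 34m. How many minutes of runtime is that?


Hours: 21
Extra minutes: 34
Minutes per hour: 60
Hours to minutes: 21 x 60 = 1260
Total: 1260 + 34 = 1294

1294


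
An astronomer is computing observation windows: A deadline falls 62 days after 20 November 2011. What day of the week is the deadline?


Start: 2011-11-20 (Sunday)
Step 1 - find target date: add 62 days
  2011-11-20 + 62 days = 2012-01-21
Step 2 - day of week:
  62 mod 7 = 6
  Sunday + 6 days -> Saturday
Result: Saturday (2012-01-21)

Saturday


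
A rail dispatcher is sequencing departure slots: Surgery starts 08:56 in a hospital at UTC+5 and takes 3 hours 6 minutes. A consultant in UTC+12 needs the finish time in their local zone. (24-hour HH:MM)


Start: 08:56 in UTC+5
Step 1 - add duration:
  minutes: 56 + 6 = 62 (carry 1h)
  hours: 8 + 3 + 1 = 12
  end in UTC+5: 12:02
Step 2 - convert UTC+5 -> UTC+12:
  offset difference: 12 - (5) = 7 hours
  12 + (7) = 19 -> mod 24 = 19
Result: 19:02 in UTC+12

19:02


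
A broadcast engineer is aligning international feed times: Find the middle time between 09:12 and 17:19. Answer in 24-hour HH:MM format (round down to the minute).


Start time: 09:12 = 552 minutes from midnight
End time: 17:19 = 1039 minutes from midnight
Sum: 552 + 1039 = 1591
Midpoint: 1591 / 2 = 795 minutes
Convert: 795 / 60 = 13 hours, 15 minutes
Result: 13:15

13:15


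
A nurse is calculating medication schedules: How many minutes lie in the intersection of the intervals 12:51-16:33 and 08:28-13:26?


Interval A: [771, 993] minutes from midnight
Interval B: [508, 806] minutes from midnight
Overlap start = max(771, 508) = 771
Overlap end = min(993, 806) = 806
Overlap = 806 - 771 = 35 minutes

35


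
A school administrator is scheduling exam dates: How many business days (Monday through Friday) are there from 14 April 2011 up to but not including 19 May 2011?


Start: 2011-04-14 (Thursday)
End (exclusive): 2011-05-19 (Thursday)
Total calendar days: 35
Full weeks: 35 // 7 = 5 -> 25 weekdays
Remaining 0 days starting on Thursday:
Total business days: 25 + 0 = 25

25


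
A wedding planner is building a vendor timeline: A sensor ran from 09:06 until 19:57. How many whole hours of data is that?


Start: 09:06
End: 19:57
Hour difference: 19 - 9 = 10 hours
Minute difference: 57 - 6 = 51 minutes
Total minutes: 651
Complete hours: 651 / 60 = 10 (remainder 51)

10


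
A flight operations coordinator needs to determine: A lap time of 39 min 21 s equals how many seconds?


Minutes: 39
Seconds: 21
Convert minutes to seconds: 39 x 60 = 2340
Add remaining seconds: 2340 + 21 = 2361

2361


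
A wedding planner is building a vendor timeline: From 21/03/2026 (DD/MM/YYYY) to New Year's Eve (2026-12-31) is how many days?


Start: March 21, 2026
End: December 31, 2026
Days left in March: 10
April: 30
May: 31
June: 30
July: 31
... plus remaining months
Sum of remaining months: 275
Total: 10 + 275 = 285

285


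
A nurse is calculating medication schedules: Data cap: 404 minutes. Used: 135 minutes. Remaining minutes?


Total budget: 404 minutes
Time used: 135 minutes
Remaining: 404 - 135 = 269 minutes
Percent used: 33.4%
Percent remaining: 66.6%

269


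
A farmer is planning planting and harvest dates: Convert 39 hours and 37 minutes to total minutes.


Hours: 39
Minutes: 37
Convert hours to minutes: 39 x 60 = 2340
Add remaining minutes: 2340 + 37 = 2377

2377


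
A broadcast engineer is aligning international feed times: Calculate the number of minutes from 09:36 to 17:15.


Start time: 09:36 = 576 minutes from midnight
End time: 17:15 = 1035 minutes from midnight
Difference: 1035 - 576 = 459 minutes
That is 7 hours and 39 minutes

459


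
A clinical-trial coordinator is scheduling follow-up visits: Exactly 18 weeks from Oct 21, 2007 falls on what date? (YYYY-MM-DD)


Start: 2007-10-21
Weeks to add: 18
Convert to days: 18 x 7 = 126 days
Add 126 days to 2007-10-21
Result: 2008-02-24

2008-02-24


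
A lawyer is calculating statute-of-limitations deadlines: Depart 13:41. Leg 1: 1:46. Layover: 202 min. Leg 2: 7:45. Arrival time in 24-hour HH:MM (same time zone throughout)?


Depart: 13:41
Leg 1: +106 min -> 15:27
Layover: +202 min -> 18:49
Leg 2: +465 min -> 02:34
Total travel: 773 minutes = 12h 53m
Arrival: 02:34

02:34


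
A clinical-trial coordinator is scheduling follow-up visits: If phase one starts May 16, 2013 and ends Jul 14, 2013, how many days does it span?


Start date: 2013-05-16
End date: 2013-07-14
May 2013: +16 days
Jun 2013: +30 days
Jul 2013: +13 days
Total: 59 days

59


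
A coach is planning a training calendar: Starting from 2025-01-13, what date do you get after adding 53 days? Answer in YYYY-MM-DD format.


Start: 2025-01-13
Adding 53 days
Days remaining in January: 18
After January: 35 days still to add
February 2025: 28 days, 7 remaining
March 2025 has 31 days, need 7
Result: 2025-03-07

2025-03-07


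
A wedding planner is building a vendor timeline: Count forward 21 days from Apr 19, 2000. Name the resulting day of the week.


Start: 2000-04-19 (Wednesday)
Step 1 - find target date: add 21 days
  2000-04-19 + 21 days = 2000-05-10
Step 2 - day of week:
  21 mod 7 = 0
  Wednesday + 0 days -> Wednesday
Result: Wednesday (2000-05-10)

Wednesday


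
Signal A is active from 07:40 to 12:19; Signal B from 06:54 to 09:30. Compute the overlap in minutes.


Interval A: [460, 739] minutes from midnight
Interval B: [414, 570] minutes from midnight
Overlap start = max(460, 414) = 460
Overlap end = min(739, 570) = 570
Overlap = 570 - 460 = 110 minutes

110


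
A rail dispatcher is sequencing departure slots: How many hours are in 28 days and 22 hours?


Days: 28
Extra hours: 22
Hours per day: 24
Days to hours: 28 x 24 = 672
Total: 672 + 22 = 694

694


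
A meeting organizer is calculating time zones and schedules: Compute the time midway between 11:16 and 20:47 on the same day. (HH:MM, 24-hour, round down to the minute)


Start time: 11:16 = 676 minutes from midnight
End time: 20:47 = 1247 minutes from midnight
Sum: 676 + 1247 = 1923
Midpoint: 1923 / 2 = 961 minutes
Convert: 961 / 60 = 16 hours, 1 minutes
Result: 16:01

16:01


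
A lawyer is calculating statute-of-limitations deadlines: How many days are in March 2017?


Month: March
Year: 2017
March is a 31-day month
Total: 31 days

31


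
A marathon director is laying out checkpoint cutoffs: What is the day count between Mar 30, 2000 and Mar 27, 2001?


Start date: 2000-03-30
End date: 2001-03-27
Mar 2000: +2 days
Apr 2000: +30 days
May 2000: +31 days
... (10 more months)
Total: 362 days

362


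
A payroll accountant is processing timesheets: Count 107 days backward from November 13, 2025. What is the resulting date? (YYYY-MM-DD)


Start: 2025-11-13
Subtracting 107 days
Days already passed in November: 13
After going back through November: 94 more days to subtract
October 2025: 31 days, 63 remaining
September 2025: 30 days, 33 remaining
August 2025: 31 days, 2 remaining
July 2025 has 31 days, need 2
Result: 2025-07-29

2025-07-29


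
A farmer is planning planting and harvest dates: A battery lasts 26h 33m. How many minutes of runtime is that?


Hours: 26
Extra minutes: 33
Minutes per hour: 60
Hours to minutes: 26 x 60 = 1560
Total: 1560 + 33 = 1593

1593


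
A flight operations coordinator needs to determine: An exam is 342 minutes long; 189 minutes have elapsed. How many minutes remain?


Total budget: 342 minutes
Time used: 189 minutes
Remaining: 342 - 189 = 153 minutes
Percent used: 55.3%
Percent remaining: 44.7%

153


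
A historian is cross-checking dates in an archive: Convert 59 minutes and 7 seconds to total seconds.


Minutes: 59
Extra seconds: 7
Seconds per minute: 60
Minutes to seconds: 59 x 60 = 3540
Total: 3540 + 7 = 3547

3547


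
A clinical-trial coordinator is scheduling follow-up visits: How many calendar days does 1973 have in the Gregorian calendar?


Year: 1973
Check leap year rules:
Divisible by 4? No
1973 is not a leap year
Days: 365

365


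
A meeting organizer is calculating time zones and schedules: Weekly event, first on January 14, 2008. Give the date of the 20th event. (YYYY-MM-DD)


First occurrence: 2008-01-14 (occurrence 1)
Each occurrence is 7 days after the previous.
Occurrence 20 is 19 weeks after the first.
19 weeks = 133 days
2008-01-14 + 133 days = 2008-05-26

2008-05-26


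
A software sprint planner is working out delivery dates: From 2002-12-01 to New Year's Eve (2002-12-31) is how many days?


Start: December 01, 2002
End: December 31, 2002
Days left in December: 30
Total: 30 days

30


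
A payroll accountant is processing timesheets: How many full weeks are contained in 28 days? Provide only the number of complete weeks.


Total days: 28
Days per week: 7
Division: 28 / 7 = 4 remainder 0
Complete weeks: 4
Remaining days: 0

4


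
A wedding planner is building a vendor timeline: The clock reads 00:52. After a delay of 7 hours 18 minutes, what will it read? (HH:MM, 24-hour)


Start time: 00:52
Adding: 7 hours 18 minutes
Minutes: 52 + 18 = 70
Minute overflow: 70 >= 60, so carry 1 hour, minutes = 10
Hours: 0 + 7 + 1 = 8
Result: 08:10

08:10


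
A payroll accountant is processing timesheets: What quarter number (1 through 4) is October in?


Month: October (month 10)
Q1: January-March (months 1-3)
Q2: April-June (months 4-6)
Q3: July-September (months 7-9)
Q4: October-December (months 10-12)
Month 10 falls in Q4

4


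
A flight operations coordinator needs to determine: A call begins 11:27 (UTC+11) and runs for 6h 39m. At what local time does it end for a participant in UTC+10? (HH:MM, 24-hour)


Start: 11:27 in UTC+11
Step 1 - add duration:
  minutes: 27 + 39 = 66 (carry 1h)
  hours: 11 + 6 + 1 = 18
  end in UTC+11: 18:06
Step 2 - convert UTC+11 -> UTC+10:
  offset difference: 10 - (11) = -1 hours
  18 + (-1) = 17 -> mod 24 = 17
Result: 17:06 in UTC+10

17:06


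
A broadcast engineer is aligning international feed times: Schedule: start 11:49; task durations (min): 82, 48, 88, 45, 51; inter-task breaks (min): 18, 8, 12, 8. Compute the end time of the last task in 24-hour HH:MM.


Start: 11:49 = 709 min from midnight
  after task 1 (82 min): 13:11
  after break (18 min): 13:29
  after task 2 (48 min): 14:17
  after break (8 min): 14:25
  after task 3 (88 min): 15:53
  after break (12 min): 16:05
  after task 4 (45 min): 16:50
  after break (8 min): 16:58
  after task 5 (51 min): 17:49
Total elapsed: 360 minutes
End time: 17:49

17:49


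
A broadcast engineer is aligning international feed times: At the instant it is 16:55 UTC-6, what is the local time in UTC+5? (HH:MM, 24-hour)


Local time: 16:55 at UTC-6 (offset -6h)
Target zone: UTC+5 (offset 5h)
Difference: 5 - (-6) = 11 hours
Calculation: 16 + (11) = 27
Wraparound: (27) mod 24 = 3
Result: 03:55

03:55


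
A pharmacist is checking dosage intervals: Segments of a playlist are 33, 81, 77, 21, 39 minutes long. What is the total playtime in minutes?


Durations: 33, 81, 77, 21, 39
Running sum: 33
+ 81 = 114
+ 77 = 191
+ 21 = 212
+ 39 = 251
Total duration: 251 minutes
That is 4 hours and 11 minutes

251


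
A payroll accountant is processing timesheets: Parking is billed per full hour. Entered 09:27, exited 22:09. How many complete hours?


Start: 09:27
End: 22:09
Hour difference: 22 - 9 = 13 hours
Minute difference: 9 - 27 = -18 minutes
Total minutes: 762
Complete hours: 762 / 60 = 12 (remainder 42)

12


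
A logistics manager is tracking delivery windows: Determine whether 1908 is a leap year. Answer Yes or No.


Year: 1908
Divisible by 4? 1908 / 4 = 477.0 -> Yes
Divisible by 100? 1908 / 100 = 19.08 -> No
Divisible by 4 but not 100, so it IS a leap year

Yes


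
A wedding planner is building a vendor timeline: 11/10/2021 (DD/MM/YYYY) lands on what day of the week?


Date: 2021-10-11
January 1, 2021 is a Friday
Day of year: 284
Offset from Jan 1: 283 days
283 mod 7 = 3
Result: Monday

Monday


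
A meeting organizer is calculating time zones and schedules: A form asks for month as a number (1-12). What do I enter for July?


Calendar month order:
6. June
7. July <--
8. August
July is month number 7

7


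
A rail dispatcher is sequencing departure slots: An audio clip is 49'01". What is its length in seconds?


Minutes: 49
Seconds: 1
Convert minutes to seconds: 49 x 60 = 2940
Add remaining seconds: 2940 + 1 = 2941

2941


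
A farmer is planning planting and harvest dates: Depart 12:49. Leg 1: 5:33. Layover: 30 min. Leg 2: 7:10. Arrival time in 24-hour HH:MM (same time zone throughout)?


Depart: 12:49
Leg 1: +333 min -> 18:22
Layover: +30 min -> 18:52
Leg 2: +430 min -> 02:02
Total travel: 793 minutes = 13h 13m
Arrival: 02:02

02:02


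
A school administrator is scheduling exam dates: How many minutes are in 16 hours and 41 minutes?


Hours: 16
Minutes: 41
Convert hours to minutes: 16 x 60 = 960
Add remaining minutes: 960 + 41 = 1001

1001


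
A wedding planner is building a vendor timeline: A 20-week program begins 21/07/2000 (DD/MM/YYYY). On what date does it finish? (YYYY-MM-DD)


Start: 2000-07-21
Weeks to add: 20
Convert to days: 20 x 7 = 140 days
Add 140 days to 2000-07-21
Result: 2000-12-08

2000-12-08


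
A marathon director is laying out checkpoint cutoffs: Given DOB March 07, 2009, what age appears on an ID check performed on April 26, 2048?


Birth: 2009-03-07
Reference: 2048-04-26
Year difference: 2048 - 2009 = 39
Has birthday (03-07) occurred by 04-26? Yes
Age in full years: 39

39


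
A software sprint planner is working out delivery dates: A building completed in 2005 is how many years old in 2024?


Birth year: 2005
Current year: 2024
Age = current year - birth year
Age = 2024 - 2005 = 19

19


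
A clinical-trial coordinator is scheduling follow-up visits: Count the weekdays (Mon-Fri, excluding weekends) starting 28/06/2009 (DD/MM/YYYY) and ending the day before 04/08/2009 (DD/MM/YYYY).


Start: 2009-06-28 (Sunday)
End (exclusive): 2009-08-04 (Tuesday)
Total calendar days: 37
Full weeks: 37 // 7 = 5 -> 25 weekdays
Remaining 2 days starting on Sunday:
  Sun(-), Mon(w) -> 1 weekdays
Total business days: 25 + 1 = 26

26


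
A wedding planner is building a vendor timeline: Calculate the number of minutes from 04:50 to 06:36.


Start time: 04:50 = 290 minutes from midnight
End time: 06:36 = 396 minutes from midnight
Difference: 396 - 290 = 106 minutes
That is 1 hours and 46 minutes

106


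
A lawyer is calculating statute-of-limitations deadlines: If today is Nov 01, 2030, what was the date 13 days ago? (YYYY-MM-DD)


Start: 2030-11-01
Subtracting 13 days
Days already passed in November: 1
After going back through November: 12 more days to subtract
October 2030 has 31 days, need 12
Result: 2030-10-19

2030-10-19


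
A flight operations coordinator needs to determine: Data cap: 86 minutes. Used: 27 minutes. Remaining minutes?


Total budget: 86 minutes
Time used: 27 minutes
Remaining: 86 - 27 = 59 minutes
Percent used: 31.4%
Percent remaining: 68.6%

59


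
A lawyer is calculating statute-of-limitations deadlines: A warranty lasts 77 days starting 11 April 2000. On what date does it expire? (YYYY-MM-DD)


Start: 2000-04-11
Adding 77 days
Days remaining in April: 19
After April: 58 days still to add
May 2000: 31 days, 27 remaining
June 2000 has 30 days, need 27
Result: 2000-06-27

2000-06-27


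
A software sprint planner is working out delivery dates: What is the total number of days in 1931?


Year: 1931
Check leap year rules:
Divisible by 4? No
1931 is not a leap year
Days: 365

365


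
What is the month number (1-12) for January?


Calendar month order:
1. January <--
2. February
January is month number 1

1


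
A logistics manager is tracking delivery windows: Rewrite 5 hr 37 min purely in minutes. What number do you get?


Hours: 5
Extra minutes: 37
Minutes per hour: 60
Hours to minutes: 5 x 60 = 300
Total: 300 + 37 = 337

337


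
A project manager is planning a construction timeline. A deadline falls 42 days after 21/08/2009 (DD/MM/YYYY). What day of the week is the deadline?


Start: 2009-08-21 (Friday)
Step 1 - find target date: add 42 days
  2009-08-21 + 42 days = 2009-10-02
Step 2 - day of week:
  42 mod 7 = 0
  Friday + 0 days -> Friday
Result: Friday (2009-10-02)

Friday


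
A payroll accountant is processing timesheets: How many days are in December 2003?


Month: December
Year: 2003
December is a 31-day month
Total: 31 days

31


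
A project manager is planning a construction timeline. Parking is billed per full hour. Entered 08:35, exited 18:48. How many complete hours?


Start: 08:35
End: 18:48
Hour difference: 18 - 8 = 10 hours
Minute difference: 48 - 35 = 13 minutes
Total minutes: 613
Complete hours: 613 / 60 = 10 (remainder 13)

10


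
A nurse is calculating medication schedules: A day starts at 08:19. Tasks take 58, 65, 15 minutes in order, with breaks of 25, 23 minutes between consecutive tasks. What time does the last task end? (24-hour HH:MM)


Start: 08:19 = 499 min from midnight
  after task 1 (58 min): 09:17
  after break (25 min): 09:42
  after task 2 (65 min): 10:47
  after break (23 min): 11:10
  after task 3 (15 min): 11:25
Total elapsed: 186 minutes
End time: 11:25

11:25


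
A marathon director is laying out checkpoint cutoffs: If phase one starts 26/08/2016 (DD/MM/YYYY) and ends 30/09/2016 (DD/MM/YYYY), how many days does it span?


Start date: 2016-08-26
End date: 2016-09-30
Aug 2016: +6 days
Sep 2016: +29 days
Total: 35 days

35


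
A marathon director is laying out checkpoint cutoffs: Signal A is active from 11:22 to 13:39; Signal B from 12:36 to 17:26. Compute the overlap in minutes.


Interval A: [682, 819] minutes from midnight
Interval B: [756, 1046] minutes from midnight
Overlap start = max(682, 756) = 756
Overlap end = min(819, 1046) = 819
Overlap = 819 - 756 = 63 minutes

63


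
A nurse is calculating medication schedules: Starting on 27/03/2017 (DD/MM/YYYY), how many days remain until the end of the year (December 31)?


Start: March 27, 2017
End: December 31, 2017
Days left in March: 4
April: 30
May: 31
June: 30
July: 31
... plus remaining months
Sum of remaining months: 275
Total: 4 + 275 = 279

279


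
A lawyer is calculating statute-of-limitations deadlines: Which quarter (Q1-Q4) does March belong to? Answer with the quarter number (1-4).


Month: March (month 3)
Q1: January-March (months 1-3)
Q2: April-June (months 4-6)
Q3: July-September (months 7-9)
Q4: October-December (months 10-12)
Month 3 falls in Q1

1


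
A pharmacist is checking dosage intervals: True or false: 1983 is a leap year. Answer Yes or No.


Year: 1983
Divisible by 4? 1983 / 4 = 495.75 -> No
Not divisible by 4, so NOT a leap year

No


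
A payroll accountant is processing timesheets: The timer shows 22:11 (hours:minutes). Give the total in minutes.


Hours: 22
Minutes: 11
Convert hours to minutes: 22 x 60 = 1320
Add remaining minutes: 1320 + 11 = 1331

1331


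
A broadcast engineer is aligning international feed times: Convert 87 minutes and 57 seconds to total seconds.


Minutes: 87
Extra seconds: 57
Seconds per minute: 60
Minutes to seconds: 87 x 60 = 5220
Total: 5220 + 57 = 5277

5277


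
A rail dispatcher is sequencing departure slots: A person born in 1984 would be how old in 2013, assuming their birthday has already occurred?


Birth year: 1984
Current year: 2013
Age = current year - birth year
Age = 2013 - 1984 = 29

29


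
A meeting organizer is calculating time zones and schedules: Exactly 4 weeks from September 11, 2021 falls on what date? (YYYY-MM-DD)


Start: 2021-09-11
Weeks to add: 4
Convert to days: 4 x 7 = 28 days
Add 28 days to 2021-09-11
Result: 2021-10-09

2021-10-09


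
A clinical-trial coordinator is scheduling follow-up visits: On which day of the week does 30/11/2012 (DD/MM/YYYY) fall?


Date: 2012-11-30
January 1, 2012 is a Sunday
Day of year: 335
Offset from Jan 1: 334 days
334 mod 7 = 5
Result: Friday

Friday


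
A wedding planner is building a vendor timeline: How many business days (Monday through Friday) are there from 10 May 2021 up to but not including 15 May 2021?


Start: 2021-05-10 (Monday)
End (exclusive): 2021-05-15 (Saturday)
Total calendar days: 5
Full weeks: 5 // 7 = 0 -> 0 weekdays
Remaining 5 days starting on Monday:
  Mon(w), Tue(w), Wed(w), Thu(w), Fri(w) -> 5 weekdays
Total business days: 0 + 5 = 5

5


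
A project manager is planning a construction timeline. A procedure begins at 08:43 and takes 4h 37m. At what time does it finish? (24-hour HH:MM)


Start time: 08:43
Adding: 4 hours 37 minutes
Minutes: 43 + 37 = 80
Minute overflow: 80 >= 60, so carry 1 hour, minutes = 20
Hours: 8 + 4 + 1 = 13
Result: 13:20

13:20


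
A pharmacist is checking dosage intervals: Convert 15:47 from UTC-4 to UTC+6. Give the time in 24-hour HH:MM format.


Local time: 15:47 at UTC-4 (offset -4h)
Target zone: UTC+6 (offset 6h)
Difference: 6 - (-4) = 10 hours
Calculation: 15 + (10) = 25
Wraparound: (25) mod 24 = 1
Result: 01:47

01:47


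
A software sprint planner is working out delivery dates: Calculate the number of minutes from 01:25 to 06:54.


Start time: 01:25 = 85 minutes from midnight
End time: 06:54 = 414 minutes from midnight
Difference: 414 - 85 = 329 minutes
That is 5 hours and 29 minutes

329


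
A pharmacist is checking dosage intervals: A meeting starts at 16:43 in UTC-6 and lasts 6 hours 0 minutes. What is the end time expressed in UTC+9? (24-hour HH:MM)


Start: 16:43 in UTC-6
Step 1 - add duration:
  minutes: 43 + 0 = 43
  hours: 16 + 6 + 0 = 22
  end in UTC-6: 22:43
Step 2 - convert UTC-6 -> UTC+9:
  offset difference: 9 - (-6) = 15 hours
  22 + (15) = 37 -> mod 24 = 13
Result: 13:43 in UTC+9

13:43


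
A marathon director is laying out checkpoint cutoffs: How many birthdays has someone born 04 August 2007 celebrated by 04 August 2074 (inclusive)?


Birth: 2007-08-04
Reference: 2074-08-04
Year difference: 2074 - 2007 = 67
Has birthday (08-04) occurred by 08-04? Yes
Age in full years: 67

67


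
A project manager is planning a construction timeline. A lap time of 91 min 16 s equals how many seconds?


Minutes: 91
Seconds: 16
Convert minutes to seconds: 91 x 60 = 5460
Add remaining seconds: 5460 + 16 = 5476

5476


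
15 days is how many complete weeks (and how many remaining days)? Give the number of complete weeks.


Total days: 15
Days per week: 7
Division: 15 / 7 = 2 remainder 1
Complete weeks: 2
Remaining days: 1

2


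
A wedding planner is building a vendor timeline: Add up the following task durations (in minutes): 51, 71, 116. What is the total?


Durations: 51, 71, 116
Running sum: 51
+ 71 = 122
+ 116 = 238
Total duration: 238 minutes
That is 3 hours and 58 minutes

238


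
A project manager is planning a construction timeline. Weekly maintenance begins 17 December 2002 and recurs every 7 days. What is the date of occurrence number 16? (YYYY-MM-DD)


First occurrence: 2002-12-17 (occurrence 1)
Each occurrence is 7 days after the previous.
Occurrence 16 is 15 weeks after the first.
15 weeks = 105 days
2002-12-17 + 105 days = 2003-04-01

2003-04-01


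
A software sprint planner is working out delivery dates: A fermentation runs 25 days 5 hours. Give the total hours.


Days: 25
Extra hours: 5
Hours per day: 24
Days to hours: 25 x 24 = 600
Total: 600 + 5 = 605

605


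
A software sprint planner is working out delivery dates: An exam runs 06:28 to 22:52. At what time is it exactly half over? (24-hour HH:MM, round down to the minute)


Start time: 06:28 = 388 minutes from midnight
End time: 22:52 = 1372 minutes from midnight
Sum: 388 + 1372 = 1760
Midpoint: 1760 / 2 = 880 minutes
Convert: 880 / 60 = 14 hours, 40 minutes
Result: 14:40

14:40


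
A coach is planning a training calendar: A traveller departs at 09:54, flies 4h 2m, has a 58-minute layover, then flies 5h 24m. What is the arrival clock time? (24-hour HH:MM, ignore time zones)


Depart: 09:54
Leg 1: +242 min -> 13:56
Layover: +58 min -> 14:54
Leg 2: +324 min -> 20:18
Total travel: 624 minutes = 10h 24m
Arrival: 20:18

20:18


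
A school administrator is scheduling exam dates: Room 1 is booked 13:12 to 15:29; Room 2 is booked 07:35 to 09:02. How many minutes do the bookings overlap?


Interval A: [792, 929] minutes from midnight
Interval B: [455, 542] minutes from midnight
Overlap start = max(792, 455) = 792
Overlap end = min(929, 542) = 542
End <= start, so the intervals do not overlap: 0 minutes

0


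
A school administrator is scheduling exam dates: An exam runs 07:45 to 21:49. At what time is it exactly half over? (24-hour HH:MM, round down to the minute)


Start time: 07:45 = 465 minutes from midnight
End time: 21:49 = 1309 minutes from midnight
Sum: 465 + 1309 = 1774
Midpoint: 1774 / 2 = 887 minutes
Convert: 887 / 60 = 14 hours, 47 minutes
Result: 14:47

14:47


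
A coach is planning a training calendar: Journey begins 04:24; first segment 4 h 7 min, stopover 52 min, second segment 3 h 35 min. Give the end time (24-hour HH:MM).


Depart: 04:24
Leg 1: +247 min -> 08:31
Layover: +52 min -> 09:23
Leg 2: +215 min -> 12:58
Total travel: 514 minutes = 8h 34m
Arrival: 12:58

12:58


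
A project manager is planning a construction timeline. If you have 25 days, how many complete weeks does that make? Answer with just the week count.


Total days: 25
Days per week: 7
Division: 25 / 7 = 3 remainder 4
Complete weeks: 3
Remaining days: 4

3


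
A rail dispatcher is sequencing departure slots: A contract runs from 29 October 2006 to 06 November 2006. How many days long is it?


Start date: 2006-10-29
End date: 2006-11-06
Oct 2006: +3 days
Nov 2006: +5 days
Total: 8 days

8


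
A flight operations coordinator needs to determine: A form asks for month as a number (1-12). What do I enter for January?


Calendar month order:
1. January <--
2. February
January is month number 1

1


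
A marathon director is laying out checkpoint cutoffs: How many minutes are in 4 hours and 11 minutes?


Hours: 4
Extra minutes: 11
Minutes per hour: 60
Hours to minutes: 4 x 60 = 240
Total: 240 + 11 = 251

251


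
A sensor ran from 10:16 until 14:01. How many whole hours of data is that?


Start: 10:16
End: 14:01
Hour difference: 14 - 10 = 4 hours
Minute difference: 1 - 16 = -15 minutes
Total minutes: 225
Complete hours: 225 / 60 = 3 (remainder 45)

3


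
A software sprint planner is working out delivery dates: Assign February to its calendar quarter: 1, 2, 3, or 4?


Month: February (month 2)
Q1: January-March (months 1-3)
Q2: April-June (months 4-6)
Q3: July-September (months 7-9)
Q4: October-December (months 10-12)
Month 2 falls in Q1

1


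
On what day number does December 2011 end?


Month: December
Year: 2011
December is a 31-day month
Total: 31 days

31


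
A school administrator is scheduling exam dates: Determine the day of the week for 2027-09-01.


Date: 2027-09-01
January 1, 2027 is a Friday
Day of year: 244
Offset from Jan 1: 243 days
243 mod 7 = 5
Result: Wednesday

Wednesday


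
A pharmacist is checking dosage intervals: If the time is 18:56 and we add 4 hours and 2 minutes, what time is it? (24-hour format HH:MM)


Start time: 18:56
Adding: 4 hours 2 minutes
Minutes: 56 + 2 = 58
Hours: 18 + 4 + 0 = 22
Result: 22:58

22:58


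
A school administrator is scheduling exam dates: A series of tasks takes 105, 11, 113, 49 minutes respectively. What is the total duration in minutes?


Durations: 105, 11, 113, 49
Running sum: 105
+ 11 = 116
+ 113 = 229
+ 49 = 278
Total duration: 278 minutes
That is 4 hours and 38 minutes

278


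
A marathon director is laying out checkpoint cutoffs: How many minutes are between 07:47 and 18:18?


Start time: 07:47 = 467 minutes from midnight
End time: 18:18 = 1098 minutes from midnight
Difference: 1098 - 467 = 631 minutes
That is 10 hours and 31 minutes

631


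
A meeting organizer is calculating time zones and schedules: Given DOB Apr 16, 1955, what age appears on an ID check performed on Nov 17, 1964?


Birth: 1955-04-16
Reference: 1964-11-17
Year difference: 1964 - 1955 = 9
Has birthday (04-16) occurred by 11-17? Yes
Age in full years: 9

9


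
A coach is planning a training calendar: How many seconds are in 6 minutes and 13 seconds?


Minutes: 6
Seconds: 13
Convert minutes to seconds: 6 x 60 = 360
Add remaining seconds: 360 + 13 = 373

373


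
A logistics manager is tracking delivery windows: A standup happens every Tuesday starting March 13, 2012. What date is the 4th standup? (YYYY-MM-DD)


First occurrence: 2012-03-13 (occurrence 1)
Each occurrence is 7 days after the previous.
Occurrence 4 is 3 weeks after the first.
3 weeks = 21 days
2012-03-13 + 21 days = 2012-04-03

2012-04-03


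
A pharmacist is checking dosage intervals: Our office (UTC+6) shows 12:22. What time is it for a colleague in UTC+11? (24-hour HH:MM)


Local time: 12:22 at UTC+6 (offset 6h)
Target zone: UTC+11 (offset 11h)
Difference: 11 - (6) = 5 hours
Calculation: 12 + (5) = 17
Result: 17:22

17:22


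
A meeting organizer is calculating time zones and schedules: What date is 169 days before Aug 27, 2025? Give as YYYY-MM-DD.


Start: 2025-08-27
Subtracting 169 days
Days already passed in August: 27
After going back through August: 142 more days to subtract
July 2025: 31 days, 111 remaining
June 2025: 30 days, 81 remaining
May 2025: 31 days, 50 remaining
April 2025: 30 days, 20 remaining
Result: 2025-03-11

2025-03-11
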